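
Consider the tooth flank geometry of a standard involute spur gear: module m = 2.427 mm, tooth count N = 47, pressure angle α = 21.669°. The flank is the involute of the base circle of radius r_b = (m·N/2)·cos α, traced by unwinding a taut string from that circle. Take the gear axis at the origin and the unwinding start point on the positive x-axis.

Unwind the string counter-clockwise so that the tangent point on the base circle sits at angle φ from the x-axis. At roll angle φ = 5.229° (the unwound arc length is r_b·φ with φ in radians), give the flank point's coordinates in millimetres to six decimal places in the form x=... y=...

pitch radius r_p = m·N/2 = 2.427·47/2 = 57.034500
base radius r_b = r_p·cos α = 57.034500·cos 21.669° = 53.004014
roll angle φ = 5.229° = 0.09126327 rad
x = r_b·(cos φ + φ·sin φ) = 53.004014·(0.99583840 + 0.09126327·0.09113663) = 53.224289
y = r_b·(sin φ − φ·cos φ) = 53.004014·(0.09113663 − 0.09126327·0.99583840) = 0.013419

x=53.224289 y=0.013419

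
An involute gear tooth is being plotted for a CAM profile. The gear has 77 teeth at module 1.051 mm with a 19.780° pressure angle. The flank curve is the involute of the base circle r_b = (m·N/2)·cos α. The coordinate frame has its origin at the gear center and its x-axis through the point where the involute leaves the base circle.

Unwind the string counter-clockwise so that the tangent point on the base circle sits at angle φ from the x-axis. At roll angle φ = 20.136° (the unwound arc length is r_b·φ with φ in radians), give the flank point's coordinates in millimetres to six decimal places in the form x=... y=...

x=40.355388 y=0.544139

pitch radius r_p = m·N/2 = 1.051·77/2 = 40.463500
base radius r_b = r_p·cos α = 40.463500·cos 19.780° = 38.076111
roll angle φ = 20.136° = 0.35143950 rad
x = r_b·(cos φ + φ·sin φ) = 38.076111·(0.93887814 + 0.35143950·0.34424968) = 40.355388
y = r_b·(sin φ − φ·cos φ) = 38.076111·(0.34424968 − 0.35143950·0.93887814) = 0.544139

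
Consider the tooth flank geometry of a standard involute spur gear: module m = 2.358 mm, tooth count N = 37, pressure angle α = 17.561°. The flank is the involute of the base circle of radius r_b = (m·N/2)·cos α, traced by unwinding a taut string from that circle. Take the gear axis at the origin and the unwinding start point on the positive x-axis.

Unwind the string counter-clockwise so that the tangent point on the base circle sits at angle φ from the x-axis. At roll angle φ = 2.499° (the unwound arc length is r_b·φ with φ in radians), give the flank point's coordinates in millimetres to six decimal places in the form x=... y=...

pitch radius r_p = m·N/2 = 2.358·37/2 = 43.623000
base radius r_b = r_p·cos α = 43.623000·cos 17.561° = 41.590005
roll angle φ = 2.499° = 0.04361578 rad
x = r_b·(cos φ + φ·sin φ) = 41.590005·(0.99904898 + 0.04361578·0.04360195) = 41.629545
y = r_b·(sin φ − φ·cos φ) = 41.590005·(0.04360195 − 0.04361578·0.99904898) = 0.001150

x=41.629545 y=0.001150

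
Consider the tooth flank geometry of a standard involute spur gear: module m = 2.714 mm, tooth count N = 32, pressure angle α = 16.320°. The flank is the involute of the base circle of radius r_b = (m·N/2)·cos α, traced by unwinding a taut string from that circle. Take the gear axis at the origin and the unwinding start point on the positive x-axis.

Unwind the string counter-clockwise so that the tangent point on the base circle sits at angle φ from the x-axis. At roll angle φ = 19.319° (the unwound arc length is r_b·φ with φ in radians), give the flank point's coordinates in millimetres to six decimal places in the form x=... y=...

pitch radius r_p = m·N/2 = 2.714·32/2 = 43.424000
base radius r_b = r_p·cos α = 43.424000·cos 16.320° = 41.674328
roll angle φ = 19.319° = 0.33718016 rad
x = r_b·(cos φ + φ·sin φ) = 41.674328·(0.94369130 + 0.33718016·0.33082735) = 43.976406
y = r_b·(sin φ − φ·cos φ) = 41.674328·(0.33082735 − 0.33718016·0.94369130) = 0.526487

x=43.976406 y=0.526487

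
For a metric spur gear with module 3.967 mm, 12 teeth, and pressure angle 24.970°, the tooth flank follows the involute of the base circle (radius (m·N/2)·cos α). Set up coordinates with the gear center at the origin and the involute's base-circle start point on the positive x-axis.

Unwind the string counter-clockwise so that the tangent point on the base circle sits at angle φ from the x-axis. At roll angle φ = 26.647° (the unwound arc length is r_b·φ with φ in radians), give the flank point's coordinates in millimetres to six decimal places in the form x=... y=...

x=23.786072 y=0.707992

pitch radius r_p = m·N/2 = 3.967·12/2 = 23.802000
base radius r_b = r_p·cos α = 23.802000·cos 24.970° = 21.577202
roll angle φ = 26.647° = 0.46507789 rad
x = r_b·(cos φ + φ·sin φ) = 21.577202·(0.89378664 + 0.46507789·0.44849242) = 23.786072
y = r_b·(sin φ − φ·cos φ) = 21.577202·(0.44849242 − 0.46507789·0.89378664) = 0.707992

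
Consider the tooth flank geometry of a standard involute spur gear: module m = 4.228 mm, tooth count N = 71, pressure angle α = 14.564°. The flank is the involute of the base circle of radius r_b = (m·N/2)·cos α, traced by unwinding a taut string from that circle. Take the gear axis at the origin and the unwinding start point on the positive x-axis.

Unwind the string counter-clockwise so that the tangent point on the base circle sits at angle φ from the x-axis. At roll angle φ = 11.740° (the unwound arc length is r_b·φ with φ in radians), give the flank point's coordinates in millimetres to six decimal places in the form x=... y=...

pitch radius r_p = m·N/2 = 4.228·71/2 = 150.094000
base radius r_b = r_p·cos α = 150.094000·cos 14.564° = 145.271083
roll angle φ = 11.740° = 0.20490165 rad
x = r_b·(cos φ + φ·sin φ) = 145.271083·(0.97908100 + 0.20490165·0.20347087) = 148.288730
y = r_b·(sin φ − φ·cos φ) = 145.271083·(0.20347087 − 0.20490165·0.97908100) = 0.414830

x=148.288730 y=0.414830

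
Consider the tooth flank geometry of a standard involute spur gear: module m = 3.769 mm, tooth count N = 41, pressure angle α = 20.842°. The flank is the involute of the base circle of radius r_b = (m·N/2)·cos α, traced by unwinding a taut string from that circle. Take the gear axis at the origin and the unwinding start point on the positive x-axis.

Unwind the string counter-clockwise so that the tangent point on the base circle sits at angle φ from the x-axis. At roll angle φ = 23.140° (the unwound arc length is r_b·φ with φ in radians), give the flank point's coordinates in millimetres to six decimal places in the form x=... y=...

pitch radius r_p = m·N/2 = 3.769·41/2 = 77.264500
base radius r_b = r_p·cos α = 77.264500·cos 20.842° = 72.208707
roll angle φ = 23.140° = 0.40386919 rad
x = r_b·(cos φ + φ·sin φ) = 72.208707·(0.91954737 + 0.40386919·0.39297918) = 77.859728
y = r_b·(sin φ − φ·cos φ) = 72.208707·(0.39297918 − 0.40386919·0.91954737) = 1.559876

x=77.859728 y=1.559876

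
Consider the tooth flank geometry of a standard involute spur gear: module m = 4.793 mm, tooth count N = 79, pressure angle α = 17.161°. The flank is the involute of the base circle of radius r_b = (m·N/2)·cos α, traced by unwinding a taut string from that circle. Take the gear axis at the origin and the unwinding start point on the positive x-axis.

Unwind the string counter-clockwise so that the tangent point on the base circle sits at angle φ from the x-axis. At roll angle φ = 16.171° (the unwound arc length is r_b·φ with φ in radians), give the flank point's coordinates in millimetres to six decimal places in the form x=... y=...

pitch radius r_p = m·N/2 = 4.793·79/2 = 189.323500
base radius r_b = r_p·cos α = 189.323500·cos 17.161° = 180.894709
roll angle φ = 16.171° = 0.28223719 rad
x = r_b·(cos φ + φ·sin φ) = 180.894709·(0.96043477 + 0.28223719·0.27850502) = 187.956702
y = r_b·(sin φ − φ·cos φ) = 180.894709·(0.27850502 − 0.28223719·0.96043477) = 1.344881

x=187.956702 y=1.344881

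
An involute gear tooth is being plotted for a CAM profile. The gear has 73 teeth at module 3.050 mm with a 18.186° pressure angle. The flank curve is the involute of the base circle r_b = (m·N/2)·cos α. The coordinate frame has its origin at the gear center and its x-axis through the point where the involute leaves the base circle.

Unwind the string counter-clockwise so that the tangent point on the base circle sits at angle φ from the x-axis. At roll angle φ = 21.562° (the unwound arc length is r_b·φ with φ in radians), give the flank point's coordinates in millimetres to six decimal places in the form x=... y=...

x=112.990347 y=1.852479

pitch radius r_p = m·N/2 = 3.050·73/2 = 111.325000
base radius r_b = r_p·cos α = 111.325000·cos 18.186° = 105.764132
roll angle φ = 21.562° = 0.37632789 rad
x = r_b·(cos φ + φ·sin φ) = 105.764132·(0.93002043 + 0.37632789·0.36750782) = 112.990347
y = r_b·(sin φ − φ·cos φ) = 105.764132·(0.36750782 − 0.37632789·0.93002043) = 1.852479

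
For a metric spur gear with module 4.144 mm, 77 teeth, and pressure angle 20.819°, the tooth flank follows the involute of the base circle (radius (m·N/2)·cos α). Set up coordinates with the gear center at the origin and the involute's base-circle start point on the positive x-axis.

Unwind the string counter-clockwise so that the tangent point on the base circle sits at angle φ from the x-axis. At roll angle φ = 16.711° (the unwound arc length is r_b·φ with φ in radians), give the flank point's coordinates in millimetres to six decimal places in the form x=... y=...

x=155.335649 y=1.222857

pitch radius r_p = m·N/2 = 4.144·77/2 = 159.544000
base radius r_b = r_p·cos α = 159.544000·cos 20.819° = 149.127032
roll angle φ = 16.711° = 0.29166197 rad
x = r_b·(cos φ + φ·sin φ) = 149.127032·(0.95776731 + 0.29166197·0.28754440) = 155.335649
y = r_b·(sin φ − φ·cos φ) = 149.127032·(0.28754440 − 0.29166197·0.95776731) = 1.222857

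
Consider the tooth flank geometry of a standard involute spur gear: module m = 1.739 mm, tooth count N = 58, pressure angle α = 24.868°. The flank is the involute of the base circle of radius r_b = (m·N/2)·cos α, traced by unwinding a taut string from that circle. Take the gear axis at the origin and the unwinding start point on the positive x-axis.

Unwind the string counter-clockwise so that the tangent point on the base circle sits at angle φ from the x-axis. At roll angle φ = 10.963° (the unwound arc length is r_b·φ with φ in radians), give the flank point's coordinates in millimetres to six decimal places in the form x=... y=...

x=46.584910 y=0.106450

pitch radius r_p = m·N/2 = 1.739·58/2 = 50.431000
base radius r_b = r_p·cos α = 50.431000·cos 24.868° = 45.754988
roll angle φ = 10.963° = 0.19134045 rad
x = r_b·(cos φ + φ·sin φ) = 45.754988·(0.98175020 + 0.19134045·0.19017505) = 46.584910
y = r_b·(sin φ − φ·cos φ) = 45.754988·(0.19017505 − 0.19134045·0.98175020) = 0.106450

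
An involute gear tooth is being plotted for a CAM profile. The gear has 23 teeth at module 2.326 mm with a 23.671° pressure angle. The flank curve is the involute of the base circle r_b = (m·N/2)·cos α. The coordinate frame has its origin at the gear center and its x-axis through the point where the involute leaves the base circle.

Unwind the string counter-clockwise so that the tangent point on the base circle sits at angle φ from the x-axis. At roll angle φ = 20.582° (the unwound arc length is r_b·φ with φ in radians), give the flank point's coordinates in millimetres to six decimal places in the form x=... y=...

pitch radius r_p = m·N/2 = 2.326·23/2 = 26.749000
base radius r_b = r_p·cos α = 26.749000·cos 23.671° = 24.498497
roll angle φ = 20.582° = 0.35922367 rad
x = r_b·(cos φ + φ·sin φ) = 24.498497·(0.93617002 + 0.35922367·0.35154756) = 26.028532
y = r_b·(sin φ − φ·cos φ) = 24.498497·(0.35154756 − 0.35922367·0.93617002) = 0.373679

x=26.028532 y=0.373679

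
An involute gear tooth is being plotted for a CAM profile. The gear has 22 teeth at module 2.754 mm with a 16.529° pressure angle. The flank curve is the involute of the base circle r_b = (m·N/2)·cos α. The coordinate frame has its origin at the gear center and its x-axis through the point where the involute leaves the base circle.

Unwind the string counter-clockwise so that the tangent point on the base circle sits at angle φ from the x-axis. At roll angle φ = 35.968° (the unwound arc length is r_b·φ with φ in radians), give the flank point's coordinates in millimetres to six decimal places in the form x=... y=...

pitch radius r_p = m·N/2 = 2.754·22/2 = 30.294000
base radius r_b = r_p·cos α = 30.294000·cos 16.529° = 29.042126
roll angle φ = 35.968° = 0.62776003 rad
x = r_b·(cos φ + φ·sin φ) = 29.042126·(0.80934515 + 0.62776003·0.58733332) = 34.213063
y = r_b·(sin φ − φ·cos φ) = 29.042126·(0.58733332 − 0.62776003·0.80934515) = 2.301844

x=34.213063 y=2.301844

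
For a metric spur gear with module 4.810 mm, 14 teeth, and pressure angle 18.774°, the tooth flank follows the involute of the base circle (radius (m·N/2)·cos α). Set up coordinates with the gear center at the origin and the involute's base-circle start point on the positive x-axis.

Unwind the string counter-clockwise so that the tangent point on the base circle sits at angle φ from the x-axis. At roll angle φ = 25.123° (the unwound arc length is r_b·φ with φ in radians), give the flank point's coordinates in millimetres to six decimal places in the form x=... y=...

pitch radius r_p = m·N/2 = 4.810·14/2 = 33.670000
base radius r_b = r_p·cos α = 33.670000·cos 18.774° = 31.878601
roll angle φ = 25.123° = 0.43847907 rad
x = r_b·(cos φ + φ·sin φ) = 31.878601·(0.90539844 + 0.43847907·0.42456291) = 34.797418
y = r_b·(sin φ − φ·cos φ) = 31.878601·(0.42456291 − 0.43847907·0.90539844) = 0.878722

x=34.797418 y=0.878722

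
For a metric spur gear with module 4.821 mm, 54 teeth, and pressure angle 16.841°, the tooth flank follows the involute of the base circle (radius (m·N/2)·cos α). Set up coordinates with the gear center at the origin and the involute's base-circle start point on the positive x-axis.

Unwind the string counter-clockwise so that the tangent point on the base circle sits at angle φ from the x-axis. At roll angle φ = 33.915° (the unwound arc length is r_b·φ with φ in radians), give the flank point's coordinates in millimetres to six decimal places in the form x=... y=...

pitch radius r_p = m·N/2 = 4.821·54/2 = 130.167000
base radius r_b = r_p·cos α = 130.167000·cos 16.841° = 124.584453
roll angle φ = 33.915° = 0.59192842 rad
x = r_b·(cos φ + φ·sin φ) = 124.584453·(0.82986624 + 0.59192842·0.55796239) = 144.535411
y = r_b·(sin φ − φ·cos φ) = 124.584453·(0.55796239 − 0.59192842·0.82986624) = 8.314888

x=144.535411 y=8.314888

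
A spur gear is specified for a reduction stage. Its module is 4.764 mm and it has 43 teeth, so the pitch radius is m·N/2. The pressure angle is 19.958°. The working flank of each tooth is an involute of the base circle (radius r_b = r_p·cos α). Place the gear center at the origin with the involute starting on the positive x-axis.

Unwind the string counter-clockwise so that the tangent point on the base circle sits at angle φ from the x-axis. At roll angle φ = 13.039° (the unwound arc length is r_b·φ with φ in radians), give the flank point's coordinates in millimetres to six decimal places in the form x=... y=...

pitch radius r_p = m·N/2 = 4.764·43/2 = 102.426000
base radius r_b = r_p·cos α = 102.426000·cos 19.958° = 96.274610
roll angle φ = 13.039° = 0.22757348 rad
x = r_b·(cos φ + φ·sin φ) = 96.274610·(0.97421672 + 0.22757348·0.22561423) = 98.735441
y = r_b·(sin φ − φ·cos φ) = 96.274610·(0.22561423 − 0.22757348·0.97421672) = 0.376274

x=98.735441 y=0.376274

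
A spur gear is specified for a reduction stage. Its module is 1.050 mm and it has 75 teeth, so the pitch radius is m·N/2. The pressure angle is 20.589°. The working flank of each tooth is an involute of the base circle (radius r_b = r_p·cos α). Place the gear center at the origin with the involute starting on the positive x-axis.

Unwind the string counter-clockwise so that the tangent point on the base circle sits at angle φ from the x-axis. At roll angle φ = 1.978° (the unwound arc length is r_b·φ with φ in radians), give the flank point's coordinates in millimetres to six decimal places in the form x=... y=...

x=36.881962 y=0.000505

pitch radius r_p = m·N/2 = 1.050·75/2 = 39.375000
base radius r_b = r_p·cos α = 39.375000·cos 20.589° = 36.860003
roll angle φ = 1.978° = 0.03452261 rad
x = r_b·(cos φ + φ·sin φ) = 36.860003·(0.99940415 + 0.03452261·0.03451576) = 36.881962
y = r_b·(sin φ − φ·cos φ) = 36.860003·(0.03451576 − 0.03452261·0.99940415) = 0.000505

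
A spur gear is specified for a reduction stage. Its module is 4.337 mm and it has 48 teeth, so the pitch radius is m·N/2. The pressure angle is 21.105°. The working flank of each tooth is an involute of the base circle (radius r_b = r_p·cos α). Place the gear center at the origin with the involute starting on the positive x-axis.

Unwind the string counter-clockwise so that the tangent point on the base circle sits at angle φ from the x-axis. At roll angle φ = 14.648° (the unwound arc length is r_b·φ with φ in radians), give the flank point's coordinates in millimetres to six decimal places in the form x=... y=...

x=100.227751 y=0.537342

pitch radius r_p = m·N/2 = 4.337·48/2 = 104.088000
base radius r_b = r_p·cos α = 104.088000·cos 21.105° = 97.105997
roll angle φ = 14.648° = 0.25565583 rad
x = r_b·(cos φ + φ·sin φ) = 97.105997·(0.96749766 + 0.25565583·0.25287998) = 100.227751
y = r_b·(sin φ − φ·cos φ) = 97.105997·(0.25287998 − 0.25565583·0.96749766) = 0.537342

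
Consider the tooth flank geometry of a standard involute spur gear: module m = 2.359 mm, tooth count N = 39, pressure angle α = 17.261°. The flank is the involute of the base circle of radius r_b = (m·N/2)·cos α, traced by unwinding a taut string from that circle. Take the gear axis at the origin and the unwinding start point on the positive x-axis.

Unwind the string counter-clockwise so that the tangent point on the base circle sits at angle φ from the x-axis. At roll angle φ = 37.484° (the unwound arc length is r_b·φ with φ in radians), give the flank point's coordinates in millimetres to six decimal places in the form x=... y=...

x=52.347364 y=3.927306

pitch radius r_p = m·N/2 = 2.359·39/2 = 46.000500
base radius r_b = r_p·cos α = 46.000500·cos 17.261° = 43.928775
roll angle φ = 37.484° = 0.65421922 rad
x = r_b·(cos φ + φ·sin φ) = 43.928775·(0.79352331 + 0.65421922·0.60853986) = 52.347364
y = r_b·(sin φ − φ·cos φ) = 43.928775·(0.60853986 − 0.65421922·0.79352331) = 3.927306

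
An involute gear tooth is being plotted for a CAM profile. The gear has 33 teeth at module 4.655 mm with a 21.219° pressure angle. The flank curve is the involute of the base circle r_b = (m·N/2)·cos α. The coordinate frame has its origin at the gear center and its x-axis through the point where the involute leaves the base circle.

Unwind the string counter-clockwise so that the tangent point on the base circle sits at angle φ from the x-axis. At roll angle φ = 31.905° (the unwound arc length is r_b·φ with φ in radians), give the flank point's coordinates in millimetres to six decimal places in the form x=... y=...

pitch radius r_p = m·N/2 = 4.655·33/2 = 76.807500
base radius r_b = r_p·cos α = 76.807500·cos 21.219° = 71.600246
roll angle φ = 31.905° = 0.55684730 rad
x = r_b·(cos φ + φ·sin φ) = 71.600246·(0.84892557 + 0.55684730·0.52851242) = 81.855283
y = r_b·(sin φ − φ·cos φ) = 71.600246·(0.52851242 − 0.55684730·0.84892557) = 3.994614

x=81.855283 y=3.994614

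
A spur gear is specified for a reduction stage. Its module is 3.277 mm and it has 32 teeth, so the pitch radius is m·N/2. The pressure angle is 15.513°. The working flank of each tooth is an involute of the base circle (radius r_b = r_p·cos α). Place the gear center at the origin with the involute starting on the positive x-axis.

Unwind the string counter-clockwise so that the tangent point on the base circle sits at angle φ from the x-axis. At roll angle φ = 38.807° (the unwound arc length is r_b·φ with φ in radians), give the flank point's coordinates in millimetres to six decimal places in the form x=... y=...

pitch radius r_p = m·N/2 = 3.277·32/2 = 52.432000
base radius r_b = r_p·cos α = 52.432000·cos 15.513° = 50.521891
roll angle φ = 38.807° = 0.67730992 rad
x = r_b·(cos φ + φ·sin φ) = 50.521891·(0.77926141 + 0.67730992·0.62669902) = 60.814760
y = r_b·(sin φ − φ·cos φ) = 50.521891·(0.62669902 − 0.67730992·0.77926141) = 4.996491

x=60.814760 y=4.996491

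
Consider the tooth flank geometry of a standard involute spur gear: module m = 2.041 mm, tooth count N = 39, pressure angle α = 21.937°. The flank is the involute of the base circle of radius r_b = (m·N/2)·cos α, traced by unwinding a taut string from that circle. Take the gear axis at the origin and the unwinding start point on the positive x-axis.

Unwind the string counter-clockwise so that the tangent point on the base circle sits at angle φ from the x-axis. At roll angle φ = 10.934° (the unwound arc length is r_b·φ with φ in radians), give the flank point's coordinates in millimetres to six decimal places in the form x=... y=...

x=37.583949 y=0.085212

pitch radius r_p = m·N/2 = 2.041·39/2 = 39.799500
base radius r_b = r_p·cos α = 39.799500·cos 21.937° = 36.917825
roll angle φ = 10.934° = 0.19083430 rad
x = r_b·(cos φ + φ·sin φ) = 36.917825·(0.98184633 + 0.19083430·0.18967812) = 37.583949
y = r_b·(sin φ − φ·cos φ) = 36.917825·(0.18967812 − 0.19083430·0.98184633) = 0.085212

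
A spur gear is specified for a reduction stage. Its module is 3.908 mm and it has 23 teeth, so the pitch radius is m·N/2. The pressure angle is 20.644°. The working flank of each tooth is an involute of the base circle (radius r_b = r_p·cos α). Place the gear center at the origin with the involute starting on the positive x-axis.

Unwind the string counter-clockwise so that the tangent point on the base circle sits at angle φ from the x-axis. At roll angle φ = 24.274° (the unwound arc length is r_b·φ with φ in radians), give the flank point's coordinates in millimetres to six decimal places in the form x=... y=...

pitch radius r_p = m·N/2 = 3.908·23/2 = 44.942000
base radius r_b = r_p·cos α = 44.942000·cos 20.644° = 42.056232
roll angle φ = 24.274° = 0.42366122 rad
x = r_b·(cos φ + φ·sin φ) = 42.056232·(0.91158992 + 0.42366122·0.41110073) = 45.662864
y = r_b·(sin φ − φ·cos φ) = 42.056232·(0.41110073 − 0.42366122·0.91158992) = 1.047008

x=45.662864 y=1.047008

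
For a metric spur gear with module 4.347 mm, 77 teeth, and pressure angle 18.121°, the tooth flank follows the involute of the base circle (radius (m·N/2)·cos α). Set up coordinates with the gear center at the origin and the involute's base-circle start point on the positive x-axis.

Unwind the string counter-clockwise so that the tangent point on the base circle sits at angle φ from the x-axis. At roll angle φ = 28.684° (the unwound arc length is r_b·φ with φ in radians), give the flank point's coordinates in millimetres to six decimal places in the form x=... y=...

x=177.759628 y=6.487294

pitch radius r_p = m·N/2 = 4.347·77/2 = 167.359500
base radius r_b = r_p·cos α = 167.359500·cos 18.121° = 159.058770
roll angle φ = 28.684° = 0.50063024 rad
x = r_b·(cos φ + φ·sin φ) = 159.058770·(0.87728023 + 0.50063024·0.47997853) = 177.759628
y = r_b·(sin φ − φ·cos φ) = 159.058770·(0.47997853 − 0.50063024·0.87728023) = 6.487294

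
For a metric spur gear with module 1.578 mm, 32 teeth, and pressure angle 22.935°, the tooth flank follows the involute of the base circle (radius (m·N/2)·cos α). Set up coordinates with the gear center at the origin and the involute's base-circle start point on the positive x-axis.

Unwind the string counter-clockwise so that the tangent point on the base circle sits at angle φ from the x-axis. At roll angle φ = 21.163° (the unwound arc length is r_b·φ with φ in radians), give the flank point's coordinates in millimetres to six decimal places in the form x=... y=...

pitch radius r_p = m·N/2 = 1.578·32/2 = 25.248000
base radius r_b = r_p·cos α = 25.248000·cos 22.935° = 23.252083
roll angle φ = 21.163° = 0.36936403 rad
x = r_b·(cos φ + φ·sin φ) = 23.252083·(0.93255713 + 0.36936403·0.36102243) = 24.784531
y = r_b·(sin φ − φ·cos φ) = 23.252083·(0.36102243 − 0.36936403·0.93255713) = 0.385272

x=24.784531 y=0.385272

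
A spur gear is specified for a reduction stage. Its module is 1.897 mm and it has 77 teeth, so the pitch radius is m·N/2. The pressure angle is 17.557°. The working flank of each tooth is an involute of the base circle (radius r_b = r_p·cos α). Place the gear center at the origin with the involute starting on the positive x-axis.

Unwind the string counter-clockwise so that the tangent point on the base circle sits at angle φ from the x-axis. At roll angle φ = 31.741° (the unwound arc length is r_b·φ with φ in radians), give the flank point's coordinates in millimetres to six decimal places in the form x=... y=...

pitch radius r_p = m·N/2 = 1.897·77/2 = 73.034500
base radius r_b = r_p·cos α = 73.034500·cos 17.557° = 69.632358
roll angle φ = 31.741° = 0.55398496 rad
x = r_b·(cos φ + φ·sin φ) = 69.632358·(0.85043487 + 0.55398496·0.52608034) = 79.511481
y = r_b·(sin φ − φ·cos φ) = 69.632358·(0.52608034 − 0.55398496·0.85043487) = 3.826452

x=79.511481 y=3.826452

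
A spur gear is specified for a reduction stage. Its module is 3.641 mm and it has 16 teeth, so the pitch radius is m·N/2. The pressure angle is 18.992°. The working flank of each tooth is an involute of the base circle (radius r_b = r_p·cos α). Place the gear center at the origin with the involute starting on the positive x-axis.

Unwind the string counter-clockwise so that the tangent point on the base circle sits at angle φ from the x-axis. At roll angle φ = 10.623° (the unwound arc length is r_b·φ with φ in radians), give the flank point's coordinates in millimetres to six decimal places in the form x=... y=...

x=28.011720 y=0.058312

pitch radius r_p = m·N/2 = 3.641·16/2 = 29.128000
base radius r_b = r_p·cos α = 29.128000·cos 18.992° = 27.542389
roll angle φ = 10.623° = 0.18540633 rad
x = r_b·(cos φ + φ·sin φ) = 27.542389·(0.98286143 + 0.18540633·0.18434591) = 28.011720
y = r_b·(sin φ − φ·cos φ) = 27.542389·(0.18434591 − 0.18540633·0.98286143) = 0.058312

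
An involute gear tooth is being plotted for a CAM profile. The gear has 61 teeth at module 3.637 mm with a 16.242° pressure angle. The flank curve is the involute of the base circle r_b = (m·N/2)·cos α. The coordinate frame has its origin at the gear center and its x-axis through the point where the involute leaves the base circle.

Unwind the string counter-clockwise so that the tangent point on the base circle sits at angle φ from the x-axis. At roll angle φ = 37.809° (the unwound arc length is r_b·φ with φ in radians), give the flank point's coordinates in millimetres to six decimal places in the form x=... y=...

x=127.225595 y=9.763829

pitch radius r_p = m·N/2 = 3.637·61/2 = 110.928500
base radius r_b = r_p·cos α = 110.928500·cos 16.242° = 106.501223
roll angle φ = 37.809° = 0.65989154 rad
x = r_b·(cos φ + φ·sin φ) = 106.501223·(0.79005873 + 0.65989154·0.61303116) = 127.225595
y = r_b·(sin φ − φ·cos φ) = 106.501223·(0.61303116 − 0.65989154·0.79005873) = 9.763829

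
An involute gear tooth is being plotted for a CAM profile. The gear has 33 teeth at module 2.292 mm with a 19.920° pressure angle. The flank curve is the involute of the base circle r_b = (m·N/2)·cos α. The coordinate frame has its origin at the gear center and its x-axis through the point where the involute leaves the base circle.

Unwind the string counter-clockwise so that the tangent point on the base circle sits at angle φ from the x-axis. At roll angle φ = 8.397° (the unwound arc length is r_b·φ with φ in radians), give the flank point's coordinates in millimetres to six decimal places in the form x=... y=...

pitch radius r_p = m·N/2 = 2.292·33/2 = 37.818000
base radius r_b = r_p·cos α = 37.818000·cos 19.920° = 35.555321
roll angle φ = 8.397° = 0.14655530 rad
x = r_b·(cos φ + φ·sin φ) = 35.555321·(0.98927998 + 0.14655530·0.14603123) = 35.935110
y = r_b·(sin φ − φ·cos φ) = 35.555321·(0.14603123 − 0.14655530·0.98927998) = 0.037227

x=35.935110 y=0.037227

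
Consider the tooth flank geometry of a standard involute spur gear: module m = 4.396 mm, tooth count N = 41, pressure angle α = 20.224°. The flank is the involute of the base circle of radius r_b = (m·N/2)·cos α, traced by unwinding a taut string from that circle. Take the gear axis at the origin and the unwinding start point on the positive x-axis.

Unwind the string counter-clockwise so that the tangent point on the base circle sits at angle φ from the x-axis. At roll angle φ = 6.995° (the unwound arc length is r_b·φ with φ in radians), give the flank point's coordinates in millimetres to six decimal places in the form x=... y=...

pitch radius r_p = m·N/2 = 4.396·41/2 = 90.118000
base radius r_b = r_p·cos α = 90.118000·cos 20.224° = 84.562072
roll angle φ = 6.995° = 0.12208578 rad
x = r_b·(cos φ + φ·sin φ) = 84.562072·(0.99255678 + 0.12208578·0.12178273) = 85.189922
y = r_b·(sin φ − φ·cos φ) = 84.562072·(0.12178273 − 0.12208578·0.99255678) = 0.051216

x=85.189922 y=0.051216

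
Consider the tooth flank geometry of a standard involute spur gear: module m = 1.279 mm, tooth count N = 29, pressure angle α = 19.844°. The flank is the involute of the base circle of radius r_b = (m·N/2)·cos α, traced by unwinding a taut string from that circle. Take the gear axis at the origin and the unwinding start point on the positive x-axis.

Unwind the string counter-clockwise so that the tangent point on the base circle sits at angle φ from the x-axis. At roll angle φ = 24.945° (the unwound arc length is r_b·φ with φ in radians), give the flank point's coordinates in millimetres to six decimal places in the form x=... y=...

x=19.020025 y=0.470825

pitch radius r_p = m·N/2 = 1.279·29/2 = 18.545500
base radius r_b = r_p·cos α = 18.545500·cos 19.844° = 17.444275
roll angle φ = 24.945° = 0.43537238 rad
x = r_b·(cos φ + φ·sin φ) = 17.444275·(0.90671305 + 0.43537238·0.42174807) = 19.020025
y = r_b·(sin φ − φ·cos φ) = 17.444275·(0.42174807 − 0.43537238·0.90671305) = 0.470825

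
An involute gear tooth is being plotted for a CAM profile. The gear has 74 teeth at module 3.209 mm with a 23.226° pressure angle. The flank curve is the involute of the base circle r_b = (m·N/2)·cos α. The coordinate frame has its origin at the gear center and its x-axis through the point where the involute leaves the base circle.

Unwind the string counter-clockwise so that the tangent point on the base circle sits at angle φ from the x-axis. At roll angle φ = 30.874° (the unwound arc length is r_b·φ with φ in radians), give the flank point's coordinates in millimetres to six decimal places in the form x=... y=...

x=123.819775 y=5.527044

pitch radius r_p = m·N/2 = 3.209·74/2 = 118.733000
base radius r_b = r_p·cos α = 118.733000·cos 23.226° = 109.110460
roll angle φ = 30.874° = 0.53885295 rad
x = r_b·(cos φ + φ·sin φ) = 109.110460·(0.85829785 + 0.53885295·0.51315182) = 123.819775
y = r_b·(sin φ − φ·cos φ) = 109.110460·(0.51315182 − 0.53885295·0.85829785) = 5.527044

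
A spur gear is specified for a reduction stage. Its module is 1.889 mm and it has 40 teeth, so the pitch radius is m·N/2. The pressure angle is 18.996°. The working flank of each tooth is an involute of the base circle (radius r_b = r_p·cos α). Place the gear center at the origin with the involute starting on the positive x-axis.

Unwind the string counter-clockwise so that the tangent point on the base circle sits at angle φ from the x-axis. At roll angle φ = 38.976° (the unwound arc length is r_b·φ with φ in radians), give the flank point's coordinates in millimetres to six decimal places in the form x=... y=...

pitch radius r_p = m·N/2 = 1.889·40/2 = 37.780000
base radius r_b = r_p·cos α = 37.780000·cos 18.996° = 35.722550
roll angle φ = 38.976° = 0.68025953 rad
x = r_b·(cos φ + φ·sin φ) = 35.722550·(0.77740950 + 0.68025953·0.62899481) = 43.056005
y = r_b·(sin φ − φ·cos φ) = 35.722550·(0.62899481 − 0.68025953·0.77740950) = 3.577777

x=43.056005 y=3.577777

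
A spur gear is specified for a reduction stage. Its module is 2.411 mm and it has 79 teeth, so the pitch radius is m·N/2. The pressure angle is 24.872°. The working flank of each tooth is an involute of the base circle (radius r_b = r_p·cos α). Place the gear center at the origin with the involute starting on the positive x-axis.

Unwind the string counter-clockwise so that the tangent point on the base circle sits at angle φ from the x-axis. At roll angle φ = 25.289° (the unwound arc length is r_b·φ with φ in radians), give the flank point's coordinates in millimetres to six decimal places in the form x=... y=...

pitch radius r_p = m·N/2 = 2.411·79/2 = 95.234500
base radius r_b = r_p·cos α = 95.234500·cos 24.872° = 86.401468
roll angle φ = 25.289° = 0.44137631 rad
x = r_b·(cos φ + φ·sin φ) = 86.401468·(0.90416458 + 0.44137631·0.42718428) = 94.412060
y = r_b·(sin φ − φ·cos φ) = 86.401468·(0.42718428 − 0.44137631·0.90416458) = 2.428525

x=94.412060 y=2.428525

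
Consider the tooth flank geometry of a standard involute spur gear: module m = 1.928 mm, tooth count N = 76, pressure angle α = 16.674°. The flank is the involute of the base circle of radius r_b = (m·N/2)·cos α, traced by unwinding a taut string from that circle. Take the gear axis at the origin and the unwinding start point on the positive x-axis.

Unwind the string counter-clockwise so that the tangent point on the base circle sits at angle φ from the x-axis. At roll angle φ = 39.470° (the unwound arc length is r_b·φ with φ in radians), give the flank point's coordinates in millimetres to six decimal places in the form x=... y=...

x=84.912268 y=7.291140

pitch radius r_p = m·N/2 = 1.928·76/2 = 73.264000
base radius r_b = r_p·cos α = 73.264000·cos 16.674° = 70.183454
roll angle φ = 39.470° = 0.68888146 rad
x = r_b·(cos φ + φ·sin φ) = 70.183454·(0.77195753 + 0.68888146·0.63567411) = 84.912268
y = r_b·(sin φ − φ·cos φ) = 70.183454·(0.63567411 − 0.68888146·0.77195753) = 7.291140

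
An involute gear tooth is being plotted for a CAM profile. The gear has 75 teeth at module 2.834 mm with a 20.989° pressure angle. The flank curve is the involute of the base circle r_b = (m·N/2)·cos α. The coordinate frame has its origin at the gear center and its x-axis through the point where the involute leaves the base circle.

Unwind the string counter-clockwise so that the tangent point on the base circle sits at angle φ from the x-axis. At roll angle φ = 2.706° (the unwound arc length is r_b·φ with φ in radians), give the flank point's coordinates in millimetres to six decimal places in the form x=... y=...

pitch radius r_p = m·N/2 = 2.834·75/2 = 106.275000
base radius r_b = r_p·cos α = 106.275000·cos 20.989° = 99.223570
roll angle φ = 2.706° = 0.04722861 rad
x = r_b·(cos φ + φ·sin φ) = 99.223570·(0.99888494 + 0.04722861·0.04721105) = 99.334169
y = r_b·(sin φ − φ·cos φ) = 99.223570·(0.04721105 − 0.04722861·0.99888494) = 0.003483

x=99.334169 y=0.003483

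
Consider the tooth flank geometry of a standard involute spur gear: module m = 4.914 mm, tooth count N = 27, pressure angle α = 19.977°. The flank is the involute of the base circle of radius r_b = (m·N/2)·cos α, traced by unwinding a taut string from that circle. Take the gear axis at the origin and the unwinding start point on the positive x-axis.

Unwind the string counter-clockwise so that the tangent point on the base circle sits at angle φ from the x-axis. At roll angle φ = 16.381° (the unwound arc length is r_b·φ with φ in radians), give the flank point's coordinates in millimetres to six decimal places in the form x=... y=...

pitch radius r_p = m·N/2 = 4.914·27/2 = 66.339000
base radius r_b = r_p·cos α = 66.339000·cos 19.977° = 62.347372
roll angle φ = 16.381° = 0.28590238 rad
x = r_b·(cos φ + φ·sin φ) = 62.347372·(0.95940755 + 0.28590238·0.28202332) = 64.843679
y = r_b·(sin φ − φ·cos φ) = 62.347372·(0.28202332 − 0.28590238·0.95940755) = 0.481722

x=64.843679 y=0.481722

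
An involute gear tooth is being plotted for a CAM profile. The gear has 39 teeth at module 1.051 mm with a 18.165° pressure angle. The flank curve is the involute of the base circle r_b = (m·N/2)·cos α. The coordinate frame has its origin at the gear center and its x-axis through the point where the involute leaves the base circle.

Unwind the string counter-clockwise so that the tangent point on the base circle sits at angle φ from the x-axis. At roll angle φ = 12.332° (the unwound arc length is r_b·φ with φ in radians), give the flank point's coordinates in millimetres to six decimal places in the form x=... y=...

x=19.918951 y=0.064422

pitch radius r_p = m·N/2 = 1.051·39/2 = 20.494500
base radius r_b = r_p·cos α = 20.494500·cos 18.165° = 19.473109
roll angle φ = 12.332° = 0.21523400 rad
x = r_b·(cos φ + φ·sin φ) = 19.473109·(0.97692644 + 0.21523400·0.21357604) = 19.918951
y = r_b·(sin φ − φ·cos φ) = 19.473109·(0.21357604 − 0.21523400·0.97692644) = 0.064422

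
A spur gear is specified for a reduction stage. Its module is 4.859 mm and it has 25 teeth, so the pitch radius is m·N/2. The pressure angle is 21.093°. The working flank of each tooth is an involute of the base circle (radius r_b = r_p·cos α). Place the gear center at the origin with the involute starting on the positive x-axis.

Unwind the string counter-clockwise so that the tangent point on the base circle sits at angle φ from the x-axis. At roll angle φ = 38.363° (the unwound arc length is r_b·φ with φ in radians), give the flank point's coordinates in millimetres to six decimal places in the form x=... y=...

pitch radius r_p = m·N/2 = 4.859·25/2 = 60.737500
base radius r_b = r_p·cos α = 60.737500·cos 21.093° = 56.667936
roll angle φ = 38.363° = 0.66956066 rad
x = r_b·(cos φ + φ·sin φ) = 56.667936·(0.78409441 + 0.66956066·0.62064156) = 67.981780
y = r_b·(sin φ − φ·cos φ) = 56.667936·(0.62064156 − 0.66956066·0.78409441) = 5.419880

x=67.981780 y=5.419880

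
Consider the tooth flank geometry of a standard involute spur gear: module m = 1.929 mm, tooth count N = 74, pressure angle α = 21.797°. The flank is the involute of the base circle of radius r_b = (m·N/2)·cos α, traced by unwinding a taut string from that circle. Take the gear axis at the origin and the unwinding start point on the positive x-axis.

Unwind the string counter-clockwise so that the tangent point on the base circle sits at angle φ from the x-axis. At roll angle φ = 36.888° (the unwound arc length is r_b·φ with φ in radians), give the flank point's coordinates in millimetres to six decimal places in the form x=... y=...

pitch radius r_p = m·N/2 = 1.929·74/2 = 71.373000
base radius r_b = r_p·cos α = 71.373000·cos 21.797° = 66.270207
roll angle φ = 36.888° = 0.64381705 rad
x = r_b·(cos φ + φ·sin φ) = 66.270207·(0.79981039 + 0.64381705·0.60025273) = 78.613916
y = r_b·(sin φ − φ·cos φ) = 66.270207·(0.60025273 − 0.64381705·0.79981039) = 5.654251

x=78.613916 y=5.654251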